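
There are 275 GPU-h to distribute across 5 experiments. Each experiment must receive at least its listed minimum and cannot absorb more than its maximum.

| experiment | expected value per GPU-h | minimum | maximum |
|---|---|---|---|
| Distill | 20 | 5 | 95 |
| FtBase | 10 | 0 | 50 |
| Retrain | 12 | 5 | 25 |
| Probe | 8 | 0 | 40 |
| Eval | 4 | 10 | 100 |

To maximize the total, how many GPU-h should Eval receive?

65

Meeting every minimum uses 5+0+5+0+10 = 20 GPU-h, leaving 255.
Order the experiments by expected value per GPU-h: Distill 20 > Retrain 12 > FtBase 10 > Probe 8 > Eval 4.
Distill takes 90 more to reach its cap of 95 ; 165 left.
Retrain: +20 to 25 (cap) ; 145 left.
FtBase: +50 to 50 (cap) ; 95 left.
Probe takes 40 more to reach its cap of 40 ; 55 left.
Eval: +55 (room for 90) → 65. Pool exhausted.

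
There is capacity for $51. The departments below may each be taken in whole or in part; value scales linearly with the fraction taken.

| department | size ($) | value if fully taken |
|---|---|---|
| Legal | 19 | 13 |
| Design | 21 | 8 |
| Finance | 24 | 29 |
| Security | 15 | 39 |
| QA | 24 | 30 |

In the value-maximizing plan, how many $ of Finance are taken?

Rank by value-to-size ratio: Security 39/15≈2.6, QA 30/24≈1.25, Finance 29/24≈1.21, Legal 13/19≈0.684, Design 8/21≈0.381.
Take all of Security (15 $, value 39) → 36 $ left.
All 24 $ of QA fit (value 30) → 12 remain.
12 $ left: a 12/24 share of Finance gives 29×12/24 = 14.5.

12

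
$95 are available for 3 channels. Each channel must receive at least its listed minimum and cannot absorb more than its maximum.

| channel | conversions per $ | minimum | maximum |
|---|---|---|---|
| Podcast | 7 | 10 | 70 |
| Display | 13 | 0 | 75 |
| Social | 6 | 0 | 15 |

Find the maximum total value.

Meeting every minimum uses 10+0+0 = 10 $, leaving 85.
Highest conversions per $ first: Display 13 > Podcast 7 > Social 6.
Display takes 75 more to reach its cap of 75 → 10 left.
Only 10 left; Podcast takes them to reach 20.
Total = 7×20 + 13×75 = 1115.

1115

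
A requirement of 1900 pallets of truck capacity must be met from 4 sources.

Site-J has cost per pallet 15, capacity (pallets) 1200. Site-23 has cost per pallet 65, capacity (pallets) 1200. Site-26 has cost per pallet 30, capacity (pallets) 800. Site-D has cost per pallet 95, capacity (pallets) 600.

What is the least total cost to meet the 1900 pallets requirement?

Cheapest first:
Take 1200 from Site-J at 15 ; need 700 more.
Site-26 (30): take the remaining 700 ; done.
Site-23, Site-D: unused.
Cost = 1200×15 + 700×30 = 39000.

39000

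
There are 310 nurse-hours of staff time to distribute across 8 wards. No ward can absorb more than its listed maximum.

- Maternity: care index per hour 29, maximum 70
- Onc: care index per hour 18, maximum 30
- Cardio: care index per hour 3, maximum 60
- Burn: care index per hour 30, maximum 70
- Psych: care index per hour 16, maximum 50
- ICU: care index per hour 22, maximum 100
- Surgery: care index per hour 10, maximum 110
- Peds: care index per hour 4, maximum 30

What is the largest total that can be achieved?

7510

Order the wards by care index per hour: Burn 30 > Maternity 29 > ICU 22 > Onc 18 > Psych 16 > Surgery 10 > Peds 4 > Cardio 3.
Burn: +70 to 70 (cap) — 240 left.
Maternity: +70 to 70 (cap) — 170 left.
Give ICU 100 to hit its cap of 100 — 70 left.
Onc takes 30 to reach its cap of 30 — 40 left.
Psych has room for 50 but only 40 remain, so it gets 40.
Total = 29×70 + 18×30 + 30×70 + 16×40 + 22×100 = 7510.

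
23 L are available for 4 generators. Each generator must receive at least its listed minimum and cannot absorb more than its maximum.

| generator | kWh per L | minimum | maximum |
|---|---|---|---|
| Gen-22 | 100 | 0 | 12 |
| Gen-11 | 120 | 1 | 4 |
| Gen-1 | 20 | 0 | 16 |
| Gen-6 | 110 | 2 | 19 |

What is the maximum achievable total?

2570

Meeting every minimum uses 0+1+0+2 = 3 L, leaving 20.
Order the generators by kWh per L: Gen-11 120 > Gen-6 110 > Gen-22 100 > Gen-1 20.
Gen-11 takes 3 more to reach its cap of 4 → 17 left.
Give Gen-6 17 more to hit its cap of 19 → 0 left.
Total = 120×4 + 110×19 = 2570.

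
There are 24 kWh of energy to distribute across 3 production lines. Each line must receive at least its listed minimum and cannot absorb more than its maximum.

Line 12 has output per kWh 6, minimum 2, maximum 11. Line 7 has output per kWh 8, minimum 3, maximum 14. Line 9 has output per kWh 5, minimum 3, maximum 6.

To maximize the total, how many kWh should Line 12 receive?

Meeting every minimum uses 2+3+3 = 8 kWh, leaving 16.
Rank by output per kWh: Line 7 8 > Line 12 6 > Line 9 5.
Line 7: +11 to 14 (cap) — 5 left.
Only 5 left; Line 12 takes them to reach 7.

7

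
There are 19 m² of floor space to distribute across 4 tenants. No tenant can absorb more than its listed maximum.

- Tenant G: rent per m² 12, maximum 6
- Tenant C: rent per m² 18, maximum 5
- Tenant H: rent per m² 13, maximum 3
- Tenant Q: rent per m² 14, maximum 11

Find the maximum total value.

Rank by rent per m²: Tenant C 18 > Tenant Q 14 > Tenant H 13 > Tenant G 12.
Tenant C: +5 to 5 (cap) ; 14 left.
Give Tenant Q 11 to hit its cap of 11 ; 3 left.
Tenant H takes 3 to reach its cap of 3 ; 0 left.
Total = 18×5 + 13×3 + 14×11 = 283.

283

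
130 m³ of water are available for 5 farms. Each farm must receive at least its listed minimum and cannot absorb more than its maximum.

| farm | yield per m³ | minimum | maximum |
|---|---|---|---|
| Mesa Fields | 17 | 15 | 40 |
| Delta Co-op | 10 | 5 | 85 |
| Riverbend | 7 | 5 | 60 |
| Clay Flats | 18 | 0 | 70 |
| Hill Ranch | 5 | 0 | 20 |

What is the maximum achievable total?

Meeting every minimum uses 15+5+5+0+0 = 25 m³, leaving 105.
Highest yield per m³ first: Clay Flats 18 > Mesa Fields 17 > Delta Co-op 10 > Riverbend 7 > Hill Ranch 5.
Clay Flats: +70 to 70 (cap) → 35 left.
Mesa Fields takes 25 more to reach its cap of 40 → 10 left.
Delta Co-op: +10 (room for 80) → 15. Pool exhausted.
Total = 17×40 + 10×15 + 7×5 + 18×70 = 2125.

2125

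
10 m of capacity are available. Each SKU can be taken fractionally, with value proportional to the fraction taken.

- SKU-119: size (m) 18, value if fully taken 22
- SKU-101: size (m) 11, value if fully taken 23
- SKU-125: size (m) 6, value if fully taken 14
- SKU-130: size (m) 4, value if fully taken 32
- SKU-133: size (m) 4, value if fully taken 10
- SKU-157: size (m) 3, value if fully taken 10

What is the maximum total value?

49.5

Rank by value-to-size ratio: SKU-130 32/4≈8, SKU-157 10/3≈3.33, SKU-133 10/4≈2.5, SKU-125 14/6≈2.33, SKU-101 23/11≈2.09, SKU-119 22/18≈1.22.
Take all of SKU-130 (4 m, value 32) — 6 m left.
All 3 m of SKU-157 fit (value 10) — 3 remain.
Fill the last 3 m with part of SKU-133: 3/4 of it earns 7.5.
Total value = 49.5.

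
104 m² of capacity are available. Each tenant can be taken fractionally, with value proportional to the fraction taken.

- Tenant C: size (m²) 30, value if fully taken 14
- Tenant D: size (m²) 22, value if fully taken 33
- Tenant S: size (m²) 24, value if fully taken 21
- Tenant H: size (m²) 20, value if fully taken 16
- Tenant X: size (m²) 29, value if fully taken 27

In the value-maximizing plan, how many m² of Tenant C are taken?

Rank by value-to-size ratio: Tenant D 33/22≈1.5, Tenant X 27/29≈0.931, Tenant S 21/24≈0.875, Tenant H 16/20≈0.8, Tenant C 14/30≈0.467.
Tenant D: take in full, 22 m² for value 33 → 82 left.
Tenant X: take in full, 29 m² for value 27 → 53 left.
All 24 m² of Tenant S fit (value 21) → 29 remain.
Take all of Tenant H (20 m², value 16) → 9 m² left.
9 m² left: a 9/30 share of Tenant C gives 14×9/30 = 4.2.

9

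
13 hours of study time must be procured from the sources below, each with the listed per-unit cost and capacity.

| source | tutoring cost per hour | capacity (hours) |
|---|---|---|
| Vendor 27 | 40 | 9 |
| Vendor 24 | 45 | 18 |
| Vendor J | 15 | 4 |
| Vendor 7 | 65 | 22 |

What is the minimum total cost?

Use sources in increasing cost order.
Vendor J at 15: take all 4 hours ; 9 still needed.
Vendor 27 at 40: take all 9 hours ; 0 still needed.
Vendor 24, Vendor 7: unused.
Cost = 4×15 + 9×40 = 420.

420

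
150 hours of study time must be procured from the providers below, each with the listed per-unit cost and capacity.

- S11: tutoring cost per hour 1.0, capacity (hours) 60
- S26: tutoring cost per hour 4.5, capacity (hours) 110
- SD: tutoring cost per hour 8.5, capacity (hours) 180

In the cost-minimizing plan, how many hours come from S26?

Fill from the cheapest provider first.
Take 60 from S11 at 1.0 ; need 90 more.
Take 90 from S26 at 4.5 to finish.
SD: unused.

90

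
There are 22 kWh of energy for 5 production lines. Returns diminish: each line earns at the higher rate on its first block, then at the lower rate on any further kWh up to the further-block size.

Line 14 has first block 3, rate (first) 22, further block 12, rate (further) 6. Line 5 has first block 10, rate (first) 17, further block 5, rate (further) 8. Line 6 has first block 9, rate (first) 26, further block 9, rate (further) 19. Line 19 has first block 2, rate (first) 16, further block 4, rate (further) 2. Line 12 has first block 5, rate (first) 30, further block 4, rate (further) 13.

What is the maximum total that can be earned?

Rank every tier by rate: Line 12/T1 30 > Line 6/T1 26 > Line 14/T1 22 > Line 6/T2 19 > Line 5/T1 17 > Line 19/T1 16 > Line 12/T2 13 > Line 5/T2 8 > Line 14/T2 6 > Line 19/T2 2.
Line 12/T1 (30): +5 → 17 left.
Line 6/T1 (26): +9 → 8 left.
Fill Line 14 T1 block (3 at 22) → 5 left.
Line 6 T2 at 19: only 5 left, fill 5.
Total = 30×5 + 26×9 + 22×3 + 19×5 = 545.

545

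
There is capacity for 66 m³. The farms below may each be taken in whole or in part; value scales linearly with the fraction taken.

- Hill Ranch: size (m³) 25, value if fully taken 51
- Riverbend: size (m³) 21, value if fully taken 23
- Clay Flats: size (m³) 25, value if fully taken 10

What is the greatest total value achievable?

82

Sort by value density: Hill Ranch 51/25≈2.04, Riverbend 23/21≈1.1, Clay Flats 10/25≈0.4.
Take all of Hill Ranch (25 m³, value 51) → 41 m³ left.
Riverbend: take in full, 21 m³ for value 23 → 20 left.
Only 20 m³ remain; take 20/25 of Clay Flats for value 10×20/25 = 8.
Total value = 82.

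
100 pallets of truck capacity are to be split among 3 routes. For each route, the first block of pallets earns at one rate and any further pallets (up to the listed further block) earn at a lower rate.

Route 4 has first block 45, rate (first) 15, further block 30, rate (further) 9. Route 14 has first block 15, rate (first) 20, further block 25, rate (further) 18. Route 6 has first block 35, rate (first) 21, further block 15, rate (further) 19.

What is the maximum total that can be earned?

1920

Treat each block as its own option and order by rate: Route 6/T1 21 > Route 14/T1 20 > Route 6/T2 19 > Route 14/T2 18 > Route 4/T1 15 > Route 4/T2 9.
Fill Route 6 T1 block (35 at 21) → 65 left.
Route 14 T1 at 20: fill all 15 → 50 left.
Route 6/T2 (19): +15 → 35 left.
Route 14/T2 (18): +25 → 10 left.
Route 4 T1 at 15: only 10 left, fill 10.
Total = 21×35 + 20×15 + 19×15 + 18×25 + 15×10 = 1920.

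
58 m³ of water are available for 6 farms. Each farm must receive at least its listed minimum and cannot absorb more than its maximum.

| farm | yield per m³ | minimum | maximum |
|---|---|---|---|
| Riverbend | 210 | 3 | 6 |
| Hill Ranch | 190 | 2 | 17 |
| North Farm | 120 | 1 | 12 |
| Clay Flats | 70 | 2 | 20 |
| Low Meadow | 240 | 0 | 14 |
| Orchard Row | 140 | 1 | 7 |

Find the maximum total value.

Meeting every minimum uses 3+2+1+2+0+1 = 9 m³, leaving 49.
Highest yield per m³ first: Low Meadow 240 > Riverbend 210 > Hill Ranch 190 > Orchard Row 140 > North Farm 120 > Clay Flats 70.
Low Meadow: +14 to 14 (cap) — 35 left.
Riverbend: +3 to 6 (cap) — 32 left.
Hill Ranch: +15 to 17 (cap) — 17 left.
Give Orchard Row 6 more to hit its cap of 7 — 11 left.
North Farm takes 11 more to reach its cap of 12 — 0 left.
Total = 210×6 + 190×17 + 120×12 + 70×2 + 240×14 + 140×7 = 10410.

10410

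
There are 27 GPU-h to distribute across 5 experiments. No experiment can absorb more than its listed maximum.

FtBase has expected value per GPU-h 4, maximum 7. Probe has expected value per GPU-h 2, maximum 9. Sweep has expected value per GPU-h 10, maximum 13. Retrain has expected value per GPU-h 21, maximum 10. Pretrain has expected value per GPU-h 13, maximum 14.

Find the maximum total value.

Highest expected value per GPU-h first: Retrain 21 > Pretrain 13 > Sweep 10 > FtBase 4 > Probe 2.
Retrain takes 10 to reach its cap of 10 ; 17 left.
Pretrain takes 14 to reach its cap of 14 ; 3 left.
Sweep has room for 13 but only 3 remain, so it gets 3.
Total = 10×3 + 21×10 + 13×14 = 422.

422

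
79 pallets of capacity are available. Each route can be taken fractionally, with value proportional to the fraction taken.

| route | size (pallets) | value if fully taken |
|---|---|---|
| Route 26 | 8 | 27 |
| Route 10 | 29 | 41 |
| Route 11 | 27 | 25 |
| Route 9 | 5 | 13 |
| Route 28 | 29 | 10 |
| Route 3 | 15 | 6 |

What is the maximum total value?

110

Rank by value-to-size ratio: Route 26 27/8≈3.38, Route 9 13/5≈2.6, Route 10 41/29≈1.41, Route 11 25/27≈0.926, Route 3 6/15≈0.4, Route 28 10/29≈0.345.
Take all of Route 26 (8 pallets, value 27) — 71 pallets left.
Take all of Route 9 (5 pallets, value 13) — 66 pallets left.
Route 10: take in full, 29 pallets for value 41 — 37 left.
Route 11: take in full, 27 pallets for value 25 — 10 left.
Fill the last 10 pallets with part of Route 3: 10/15 of it earns 4.
Total value = 110.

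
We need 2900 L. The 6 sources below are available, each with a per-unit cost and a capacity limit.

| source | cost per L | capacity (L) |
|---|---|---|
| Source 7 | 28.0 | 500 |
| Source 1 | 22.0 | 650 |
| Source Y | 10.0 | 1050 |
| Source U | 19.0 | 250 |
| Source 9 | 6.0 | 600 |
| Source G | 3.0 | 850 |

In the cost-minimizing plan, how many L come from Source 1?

Use sources in increasing cost order.
Source G (3.0): use full 850 → 2050 L to go.
Take 600 from Source 9 at 6.0 → need 1450 more.
Take 1050 from Source Y at 10.0 → need 400 more.
Source U (19.0): use full 250 → 150 L to go.
Source 1 (22.0): take the remaining 150 → done.
Source 7: unused.

150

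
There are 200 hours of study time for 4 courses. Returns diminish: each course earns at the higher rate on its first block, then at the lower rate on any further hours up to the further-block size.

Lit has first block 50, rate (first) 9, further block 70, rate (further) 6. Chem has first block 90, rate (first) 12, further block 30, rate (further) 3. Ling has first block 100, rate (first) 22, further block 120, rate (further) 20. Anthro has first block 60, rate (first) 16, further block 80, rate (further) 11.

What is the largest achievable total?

4200

Order all 8 blocks by rate: Ling/tier1 22 > Ling/tier2 20 > Anthro/tier1 16 > Chem/tier1 12 > Anthro/tier2 11 > Lit/tier1 9 > Lit/tier2 6 > Chem/tier2 3.
Ling tier1 at 22: fill all 100 — 100 left.
Ling tier2 at 20: only 100 left, fill 100.
Total = 22×100 + 20×100 = 4200.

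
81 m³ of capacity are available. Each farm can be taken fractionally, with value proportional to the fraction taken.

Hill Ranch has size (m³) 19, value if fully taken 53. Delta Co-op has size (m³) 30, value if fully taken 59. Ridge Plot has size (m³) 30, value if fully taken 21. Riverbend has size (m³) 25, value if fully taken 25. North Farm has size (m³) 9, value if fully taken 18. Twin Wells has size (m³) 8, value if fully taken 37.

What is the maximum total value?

Best value per unit of size first: Twin Wells 37/8≈4.62, Hill Ranch 53/19≈2.79, North Farm 18/9≈2, Delta Co-op 59/30≈1.97, Riverbend 25/25≈1, Ridge Plot 21/30≈0.7.
Twin Wells: take in full, 8 m³ for value 37 ; 73 left.
Take all of Hill Ranch (19 m³, value 53) ; 54 m³ left.
North Farm: take in full, 9 m³ for value 18 ; 45 left.
Take all of Delta Co-op (30 m³, value 59) ; 15 m³ left.
Fill the last 15 m³ with part of Riverbend: 15/25 of it earns 15.
Total value = 182.

182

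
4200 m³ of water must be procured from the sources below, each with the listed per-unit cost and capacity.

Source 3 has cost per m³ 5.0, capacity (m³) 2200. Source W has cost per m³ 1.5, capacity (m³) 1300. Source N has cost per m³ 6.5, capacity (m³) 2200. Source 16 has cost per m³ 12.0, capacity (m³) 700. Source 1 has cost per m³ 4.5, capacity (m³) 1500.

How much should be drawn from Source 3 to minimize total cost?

1400

Cheapest first:
Source W (1.5): use full 1300 — 2900 m³ to go.
Source 1 at 4.5: take all 1500 m³ — 1400 still needed.
Take 1400 from Source 3 at 5.0 to finish.
Source N, Source 16: unused.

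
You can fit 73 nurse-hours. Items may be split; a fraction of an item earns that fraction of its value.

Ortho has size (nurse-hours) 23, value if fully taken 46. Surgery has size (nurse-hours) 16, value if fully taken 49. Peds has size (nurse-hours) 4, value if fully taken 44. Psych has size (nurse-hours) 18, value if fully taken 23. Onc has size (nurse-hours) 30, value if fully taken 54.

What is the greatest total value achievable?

193

Sort by value density: Peds 44/4≈11, Surgery 49/16≈3.06, Ortho 46/23≈2, Onc 54/30≈1.8, Psych 23/18≈1.28.
Peds: take in full, 4 nurse-hours for value 44 ; 69 left.
Take all of Surgery (16 nurse-hours, value 49) ; 53 nurse-hours left.
All 23 nurse-hours of Ortho fit (value 46) ; 30 remain.
Take all of Onc (30 nurse-hours, value 54) ; 0 nurse-hours left.
Total value = 193.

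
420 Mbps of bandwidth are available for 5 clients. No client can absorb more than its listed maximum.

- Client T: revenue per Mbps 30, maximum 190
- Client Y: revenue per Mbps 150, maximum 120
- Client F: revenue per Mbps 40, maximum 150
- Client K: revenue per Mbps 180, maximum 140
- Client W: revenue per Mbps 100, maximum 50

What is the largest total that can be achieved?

Order the clients by revenue per Mbps: Client K 180 > Client Y 150 > Client W 100 > Client F 40 > Client T 30.
Give Client K 140 to hit its cap of 140 — 280 left.
Give Client Y 120 to hit its cap of 120 — 160 left.
Client W: +50 to 50 (cap) — 110 left.
Only 110 left; Client F takes them to reach 110.
Total = 150×120 + 40×110 + 180×140 + 100×50 = 52600.

52600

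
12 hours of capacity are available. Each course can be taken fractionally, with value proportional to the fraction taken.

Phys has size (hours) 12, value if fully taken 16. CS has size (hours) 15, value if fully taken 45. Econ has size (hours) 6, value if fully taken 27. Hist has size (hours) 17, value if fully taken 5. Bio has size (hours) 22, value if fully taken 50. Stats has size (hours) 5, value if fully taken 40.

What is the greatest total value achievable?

Rank by value-to-size ratio: Stats 40/5≈8, Econ 27/6≈4.5, CS 45/15≈3, Bio 50/22≈2.27, Phys 16/12≈1.33, Hist 5/17≈0.294.
Stats: take in full, 5 hours for value 40 — 7 left.
Take all of Econ (6 hours, value 27) — 1 hours left.
Only 1 hours remain; take 1/15 of CS for value 45×1/15 = 3.
Total value = 70.

70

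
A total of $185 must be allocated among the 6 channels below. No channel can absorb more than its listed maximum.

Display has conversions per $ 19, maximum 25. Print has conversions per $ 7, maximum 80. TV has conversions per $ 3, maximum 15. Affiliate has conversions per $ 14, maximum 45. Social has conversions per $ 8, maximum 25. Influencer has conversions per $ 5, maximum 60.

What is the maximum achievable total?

Rank by conversions per $: Display 19 > Affiliate 14 > Social 8 > Print 7 > Influencer 5 > TV 3.
Give Display 25 to hit its cap of 25 → 160 left.
Affiliate takes 45 to reach its cap of 45 → 115 left.
Give Social 25 to hit its cap of 25 → 90 left.
Print: +80 to 80 (cap) → 10 left.
Influencer: +10 (room for 60) → 10. Pool exhausted.
Total = 19×25 + 7×80 + 14×45 + 8×25 + 5×10 = 1915.

1915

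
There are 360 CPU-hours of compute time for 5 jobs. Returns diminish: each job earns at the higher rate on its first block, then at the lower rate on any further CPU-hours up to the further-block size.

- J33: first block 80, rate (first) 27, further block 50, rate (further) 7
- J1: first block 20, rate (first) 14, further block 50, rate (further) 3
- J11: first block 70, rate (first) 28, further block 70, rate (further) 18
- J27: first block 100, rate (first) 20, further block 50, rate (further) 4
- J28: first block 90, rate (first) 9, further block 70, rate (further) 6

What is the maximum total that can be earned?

7840

Treat each block as its own option and order by rate: J11/T1 28 > J33/T1 27 > J27/T1 20 > J11/T2 18 > J1/T1 14 > J28/T1 9 > J33/T2 7 > J28/T2 6 > J27/T2 4 > J1/T2 3.
J11 T1 at 28: fill all 70 — 290 left.
Fill J33 T1 block (80 at 27) — 210 left.
Fill J27 T1 block (100 at 20) — 110 left.
J11 T2 at 18: fill all 70 — 40 left.
J1 T1 at 14: fill all 20 — 20 left.
J28 T1 at 9: only 20 left, fill 20.
Total = 28×70 + 27×80 + 20×100 + 18×70 + 14×20 + 9×20 = 7840.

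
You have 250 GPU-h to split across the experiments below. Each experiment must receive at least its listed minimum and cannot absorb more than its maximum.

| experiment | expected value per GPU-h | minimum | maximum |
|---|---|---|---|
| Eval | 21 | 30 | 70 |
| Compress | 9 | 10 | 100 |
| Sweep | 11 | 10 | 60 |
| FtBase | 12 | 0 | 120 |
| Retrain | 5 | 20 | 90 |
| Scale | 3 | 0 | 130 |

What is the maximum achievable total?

Meeting every minimum uses 30+10+10+0+20+0 = 70 GPU-h, leaving 180.
Order the experiments by expected value per GPU-h: Eval 21 > FtBase 12 > Sweep 11 > Compress 9 > Retrain 5 > Scale 3.
Eval: +40 to 70 (cap) — 140 left.
FtBase: +120 to 120 (cap) — 20 left.
Sweep has room for 50 more but only 20 remain, so it gets 30.
Total = 21×70 + 9×10 + 11×30 + 12×120 + 5×20 = 3430.

3430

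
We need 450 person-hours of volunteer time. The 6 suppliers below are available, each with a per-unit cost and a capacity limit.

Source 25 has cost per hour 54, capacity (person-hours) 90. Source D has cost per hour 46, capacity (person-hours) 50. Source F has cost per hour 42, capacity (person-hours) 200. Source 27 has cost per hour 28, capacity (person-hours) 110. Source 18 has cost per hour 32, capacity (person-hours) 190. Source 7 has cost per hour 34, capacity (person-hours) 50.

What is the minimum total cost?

15060

Cheapest first:
Source 27 at 28: take all 110 person-hours — 340 still needed.
Source 18 (32): use full 190 — 150 person-hours to go.
Source 7 at 34: take all 50 person-hours — 100 still needed.
Source F at 42: take 100 of its 200 — requirement met.
Source D, Source 25: unused.
Cost = 110×28 + 190×32 + 50×34 + 100×42 = 15060.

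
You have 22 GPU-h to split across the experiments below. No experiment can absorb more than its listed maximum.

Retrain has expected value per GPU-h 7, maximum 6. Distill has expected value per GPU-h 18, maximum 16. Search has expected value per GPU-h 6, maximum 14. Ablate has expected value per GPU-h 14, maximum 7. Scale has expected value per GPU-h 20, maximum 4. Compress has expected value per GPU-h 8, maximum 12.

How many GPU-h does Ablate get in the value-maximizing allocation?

Highest expected value per GPU-h first: Scale 20 > Distill 18 > Ablate 14 > Compress 8 > Retrain 7 > Search 6.
Give Scale 4 to hit its cap of 4 — 18 left.
Distill takes 16 to reach its cap of 16 — 2 left.
Ablate has room for 7 but only 2 remain, so it gets 2.

2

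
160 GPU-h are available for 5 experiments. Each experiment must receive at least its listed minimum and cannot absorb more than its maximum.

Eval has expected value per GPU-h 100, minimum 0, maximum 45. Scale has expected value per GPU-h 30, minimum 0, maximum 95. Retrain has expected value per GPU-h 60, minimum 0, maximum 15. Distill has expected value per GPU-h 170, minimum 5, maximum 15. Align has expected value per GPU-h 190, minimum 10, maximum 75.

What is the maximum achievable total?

22500

Meeting every minimum uses 0+0+0+5+10 = 15 GPU-h, leaving 145.
Order the experiments by expected value per GPU-h: Align 190 > Distill 170 > Eval 100 > Retrain 60 > Scale 30.
Align takes 65 more to reach its cap of 75 ; 80 left.
Give Distill 10 more to hit its cap of 15 ; 70 left.
Eval takes 45 more to reach its cap of 45 ; 25 left.
Retrain: +15 to 15 (cap) ; 10 left.
Scale has room for 95 more but only 10 remain, so it gets 10.
Total = 100×45 + 30×10 + 60×15 + 170×15 + 190×75 = 22500.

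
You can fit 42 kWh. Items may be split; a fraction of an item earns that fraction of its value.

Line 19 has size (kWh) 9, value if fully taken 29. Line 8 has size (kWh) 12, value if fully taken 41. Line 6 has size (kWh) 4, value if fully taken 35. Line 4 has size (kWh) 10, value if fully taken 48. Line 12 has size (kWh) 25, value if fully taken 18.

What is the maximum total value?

Best value per unit of size first: Line 6 35/4≈8.75, Line 4 48/10≈4.8, Line 8 41/12≈3.42, Line 19 29/9≈3.22, Line 12 18/25≈0.72.
Take all of Line 6 (4 kWh, value 35) ; 38 kWh left.
Line 4: take in full, 10 kWh for value 48 ; 28 left.
Line 8: take in full, 12 kWh for value 41 ; 16 left.
Take all of Line 19 (9 kWh, value 29) ; 7 kWh left.
Only 7 kWh remain; take 7/25 of Line 12 for value 18×7/25 = 5.04.
Total value = 158.04.

158.04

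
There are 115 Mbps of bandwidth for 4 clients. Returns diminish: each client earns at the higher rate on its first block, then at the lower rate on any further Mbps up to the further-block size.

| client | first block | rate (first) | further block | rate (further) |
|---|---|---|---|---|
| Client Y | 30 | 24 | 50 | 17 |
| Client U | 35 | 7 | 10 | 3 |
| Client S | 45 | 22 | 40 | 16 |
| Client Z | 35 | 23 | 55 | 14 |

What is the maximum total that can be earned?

2600

Rank every tier by rate: Client Y/first 24 > Client Z/first 23 > Client S/first 22 > Client Y/second 17 > Client S/second 16 > Client Z/second 14 > Client U/first 7 > Client U/second 3.
Client Y/first (24): +30 ; 85 left.
Client Z/first (23): +35 ; 50 left.
Fill Client S first block (45 at 22) ; 5 left.
Client Y second at 17: only 5 left, fill 5.
Total = 24×30 + 23×35 + 22×45 + 17×5 = 2600.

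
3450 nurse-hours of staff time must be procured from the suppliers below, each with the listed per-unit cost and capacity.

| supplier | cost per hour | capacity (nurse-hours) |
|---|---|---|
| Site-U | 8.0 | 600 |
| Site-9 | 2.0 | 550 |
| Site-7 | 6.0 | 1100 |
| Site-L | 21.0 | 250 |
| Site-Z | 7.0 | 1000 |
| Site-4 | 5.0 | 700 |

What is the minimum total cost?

Use suppliers in increasing cost order.
Site-9 (2.0): use full 550 ; 2900 nurse-hours to go.
Site-4 (5.0): use full 700 ; 2200 nurse-hours to go.
Take 1100 from Site-7 at 6.0 ; need 1100 more.
Take 1000 from Site-Z at 7.0 ; need 100 more.
Site-U (8.0): take the remaining 100 ; done.
Site-L: unused.
Cost = 550×2.0 + 700×5.0 + 1100×6.0 + 1000×7.0 + 100×8.0 = 19000.

19000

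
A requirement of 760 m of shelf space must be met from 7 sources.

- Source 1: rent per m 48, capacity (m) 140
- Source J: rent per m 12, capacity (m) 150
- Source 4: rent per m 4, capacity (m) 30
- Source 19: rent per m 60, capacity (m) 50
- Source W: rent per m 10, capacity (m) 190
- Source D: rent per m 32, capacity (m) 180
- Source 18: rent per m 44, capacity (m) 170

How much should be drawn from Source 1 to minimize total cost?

40

Fill from the cheapest source first.
Source 4 (4): use full 30 ; 730 m to go.
Source W at 10: take all 190 m ; 540 still needed.
Source J (12): use full 150 ; 390 m to go.
Source D at 32: take all 180 m ; 210 still needed.
Source 18 (44): use full 170 ; 40 m to go.
Source 1 (48): take the remaining 40 ; done.
Source 19: unused.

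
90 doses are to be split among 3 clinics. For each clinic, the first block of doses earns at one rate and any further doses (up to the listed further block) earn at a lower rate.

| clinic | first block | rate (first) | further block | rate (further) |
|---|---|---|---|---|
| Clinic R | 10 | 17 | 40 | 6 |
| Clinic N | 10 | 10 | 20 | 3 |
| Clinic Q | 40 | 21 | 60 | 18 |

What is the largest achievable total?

Rank every tier by rate: Clinic Q/tier1 21 > Clinic Q/tier2 18 > Clinic R/tier1 17 > Clinic N/tier1 10 > Clinic R/tier2 6 > Clinic N/tier2 3.
Fill Clinic Q tier1 block (40 at 21) → 50 left.
Clinic Q/tier2: +50 of 60 at 18; pool empty.
Total = 21×40 + 18×50 = 1740.

1740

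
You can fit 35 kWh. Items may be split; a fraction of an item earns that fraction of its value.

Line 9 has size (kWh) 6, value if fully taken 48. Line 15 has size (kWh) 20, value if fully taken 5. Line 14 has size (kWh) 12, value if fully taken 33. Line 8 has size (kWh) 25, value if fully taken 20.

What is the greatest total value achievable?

Sort by value density: Line 9 48/6≈8, Line 14 33/12≈2.75, Line 8 20/25≈0.8, Line 15 5/20≈0.25.
All 6 kWh of Line 9 fit (value 48) → 29 remain.
Take all of Line 14 (12 kWh, value 33) → 17 kWh left.
17 kWh left: a 17/25 share of Line 8 gives 20×17/25 = 13.6.
Total value = 94.6.

94.6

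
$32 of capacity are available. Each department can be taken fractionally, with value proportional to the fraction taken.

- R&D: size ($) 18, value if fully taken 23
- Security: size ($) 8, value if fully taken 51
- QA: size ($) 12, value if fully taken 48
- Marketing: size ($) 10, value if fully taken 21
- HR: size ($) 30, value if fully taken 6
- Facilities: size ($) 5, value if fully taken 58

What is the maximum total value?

Sort by value density: Facilities 58/5≈11.6, Security 51/8≈6.38, QA 48/12≈4, Marketing 21/10≈2.1, R&D 23/18≈1.28, HR 6/30≈0.2.
All 5 $ of Facilities fit (value 58) — 27 remain.
All 8 $ of Security fit (value 51) — 19 remain.
QA: take in full, 12 $ for value 48 — 7 left.
Only 7 $ remain; take 7/10 of Marketing for value 21×7/10 = 14.7.
Total value = 171.7.

171.7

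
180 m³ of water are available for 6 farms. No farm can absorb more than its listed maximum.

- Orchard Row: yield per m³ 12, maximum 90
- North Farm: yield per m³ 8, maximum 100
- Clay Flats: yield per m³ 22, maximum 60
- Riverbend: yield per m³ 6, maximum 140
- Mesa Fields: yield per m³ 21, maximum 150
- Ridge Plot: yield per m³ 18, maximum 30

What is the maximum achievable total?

Rank by yield per m³: Clay Flats 22 > Mesa Fields 21 > Ridge Plot 18 > Orchard Row 12 > North Farm 8 > Riverbend 6.
Give Clay Flats 60 to hit its cap of 60 — 120 left.
Mesa Fields has room for 150 but only 120 remain, so it gets 120.
Total = 22×60 + 21×120 = 3840.

3840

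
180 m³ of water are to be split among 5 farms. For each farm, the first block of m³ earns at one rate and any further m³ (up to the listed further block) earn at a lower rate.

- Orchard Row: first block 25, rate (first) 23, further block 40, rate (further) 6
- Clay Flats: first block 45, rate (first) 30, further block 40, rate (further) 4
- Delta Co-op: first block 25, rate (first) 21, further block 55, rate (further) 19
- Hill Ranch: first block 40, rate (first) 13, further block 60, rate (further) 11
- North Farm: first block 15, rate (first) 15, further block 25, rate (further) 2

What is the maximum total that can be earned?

3915

Treat each block as its own option and order by rate: Clay Flats/tier1 30 > Orchard Row/tier1 23 > Delta Co-op/tier1 21 > Delta Co-op/tier2 19 > North Farm/tier1 15 > Hill Ranch/tier1 13 > Hill Ranch/tier2 11 > Orchard Row/tier2 6 > Clay Flats/tier2 4 > North Farm/tier2 2.
Clay Flats/tier1 (30): +45 ; 135 left.
Orchard Row/tier1 (23): +25 ; 110 left.
Delta Co-op tier1 at 21: fill all 25 ; 85 left.
Delta Co-op/tier2 (19): +55 ; 30 left.
North Farm tier1 at 15: fill all 15 ; 15 left.
Hill Ranch tier1 at 13: only 15 left, fill 15.
Total = 30×45 + 23×25 + 21×25 + 19×55 + 15×15 + 13×15 = 3915.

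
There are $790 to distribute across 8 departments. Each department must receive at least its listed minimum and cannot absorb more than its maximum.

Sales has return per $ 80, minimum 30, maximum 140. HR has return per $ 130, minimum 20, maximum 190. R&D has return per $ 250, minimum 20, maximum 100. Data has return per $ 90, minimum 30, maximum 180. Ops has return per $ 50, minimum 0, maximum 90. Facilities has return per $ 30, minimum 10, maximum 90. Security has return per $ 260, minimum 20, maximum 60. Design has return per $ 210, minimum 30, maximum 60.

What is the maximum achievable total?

Meeting every minimum uses 30+20+20+30+0+10+20+30 = 160 $, leaving 630.
Rank by return per $: Security 260 > R&D 250 > Design 210 > HR 130 > Data 90 > Sales 80 > Ops 50 > Facilities 30.
Security: +40 to 60 (cap) ; 590 left.
R&D: +80 to 100 (cap) ; 510 left.
Give Design 30 more to hit its cap of 60 ; 480 left.
HR: +170 to 190 (cap) ; 310 left.
Data: +150 to 180 (cap) ; 160 left.
Give Sales 110 more to hit its cap of 140 ; 50 left.
Only 50 left; Ops takes them to reach 50.
Total = 80×140 + 130×190 + 250×100 + 90×180 + 50×50 + 30×10 + 260×60 + 210×60 = 108100.

108100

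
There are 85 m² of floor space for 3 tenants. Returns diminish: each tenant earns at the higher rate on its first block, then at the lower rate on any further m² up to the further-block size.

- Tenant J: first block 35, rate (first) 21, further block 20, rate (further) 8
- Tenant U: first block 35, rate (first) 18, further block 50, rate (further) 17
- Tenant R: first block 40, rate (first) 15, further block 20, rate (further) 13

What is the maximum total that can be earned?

1620

Order all 6 blocks by rate: Tenant J/first 21 > Tenant U/first 18 > Tenant U/second 17 > Tenant R/first 15 > Tenant R/second 13 > Tenant J/second 8.
Fill Tenant J first block (35 at 21) — 50 left.
Tenant U first at 18: fill all 35 — 15 left.
Tenant U second at 17: only 15 left, fill 15.
Total = 21×35 + 18×35 + 17×15 = 1620.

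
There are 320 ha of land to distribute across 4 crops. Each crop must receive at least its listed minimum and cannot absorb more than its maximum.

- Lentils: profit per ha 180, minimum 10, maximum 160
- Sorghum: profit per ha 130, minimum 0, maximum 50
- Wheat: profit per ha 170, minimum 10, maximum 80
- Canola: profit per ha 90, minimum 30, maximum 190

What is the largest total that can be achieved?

51600

Meeting every minimum uses 10+0+10+30 = 50 ha, leaving 270.
Order the crops by profit per ha: Lentils 180 > Wheat 170 > Sorghum 130 > Canola 90.
Give Lentils 150 more to hit its cap of 160 ; 120 left.
Give Wheat 70 more to hit its cap of 80 ; 50 left.
Give Sorghum 50 more to hit its cap of 50 ; 0 left.
Total = 180×160 + 130×50 + 170×80 + 90×30 = 51600.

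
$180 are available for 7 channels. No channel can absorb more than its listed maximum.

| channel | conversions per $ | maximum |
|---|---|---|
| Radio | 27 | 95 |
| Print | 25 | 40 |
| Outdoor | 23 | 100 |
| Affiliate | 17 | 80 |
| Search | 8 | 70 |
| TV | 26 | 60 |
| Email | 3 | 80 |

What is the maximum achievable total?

Order the channels by conversions per $: Radio 27 > TV 26 > Print 25 > Outdoor 23 > Affiliate 17 > Search 8 > Email 3.
Radio takes 95 to reach its cap of 95 ; 85 left.
TV: +60 to 60 (cap) ; 25 left.
Only 25 left; Print takes them to reach 25.
Total = 27×95 + 25×25 + 26×60 = 4750.

4750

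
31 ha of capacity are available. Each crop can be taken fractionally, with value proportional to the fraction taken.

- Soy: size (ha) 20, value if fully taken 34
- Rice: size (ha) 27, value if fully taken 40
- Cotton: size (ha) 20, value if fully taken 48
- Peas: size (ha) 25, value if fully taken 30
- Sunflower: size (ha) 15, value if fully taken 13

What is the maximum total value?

Best value per unit of size first: Cotton 48/20≈2.4, Soy 34/20≈1.7, Rice 40/27≈1.48, Peas 30/25≈1.2, Sunflower 13/15≈0.867.
All 20 ha of Cotton fit (value 48) → 11 remain.
Fill the last 11 ha with part of Soy: 11/20 of it earns 18.7.
Total value = 66.7.

66.7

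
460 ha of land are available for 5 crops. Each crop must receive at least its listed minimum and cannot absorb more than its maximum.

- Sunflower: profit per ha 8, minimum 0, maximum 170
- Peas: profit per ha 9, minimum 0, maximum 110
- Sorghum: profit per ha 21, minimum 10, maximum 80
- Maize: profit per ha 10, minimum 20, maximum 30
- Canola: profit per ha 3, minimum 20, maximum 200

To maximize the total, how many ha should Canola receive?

Meeting every minimum uses 0+0+10+20+20 = 50 ha, leaving 410.
Highest profit per ha first: Sorghum 21 > Maize 10 > Peas 9 > Sunflower 8 > Canola 3.
Sorghum: +70 to 80 (cap) — 340 left.
Give Maize 10 more to hit its cap of 30 — 330 left.
Peas takes 110 more to reach its cap of 110 — 220 left.
Sunflower: +170 to 170 (cap) — 50 left.
Only 50 left; Canola takes them to reach 70.

70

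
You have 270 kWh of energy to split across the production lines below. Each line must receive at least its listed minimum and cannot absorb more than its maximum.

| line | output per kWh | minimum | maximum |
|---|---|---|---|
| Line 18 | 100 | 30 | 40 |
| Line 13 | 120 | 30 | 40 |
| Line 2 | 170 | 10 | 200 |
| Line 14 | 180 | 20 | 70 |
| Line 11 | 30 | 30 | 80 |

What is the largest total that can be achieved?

Meeting every minimum uses 30+30+10+20+30 = 120 kWh, leaving 150.
Order the production lines by output per kWh: Line 14 180 > Line 2 170 > Line 13 120 > Line 18 100 > Line 11 30.
Give Line 14 50 more to hit its cap of 70 ; 100 left.
Line 2: +100 (room for 190) → 110. Pool exhausted.
Total = 100×30 + 120×30 + 170×110 + 180×70 + 30×30 = 38800.

38800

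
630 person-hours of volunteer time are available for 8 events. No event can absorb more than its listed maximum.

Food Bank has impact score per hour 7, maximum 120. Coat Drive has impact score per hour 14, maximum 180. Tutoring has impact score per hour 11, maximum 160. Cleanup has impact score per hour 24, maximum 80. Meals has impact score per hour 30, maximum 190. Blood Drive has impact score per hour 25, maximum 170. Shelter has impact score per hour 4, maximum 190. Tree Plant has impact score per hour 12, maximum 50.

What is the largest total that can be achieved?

Rank by impact score per hour: Meals 30 > Blood Drive 25 > Cleanup 24 > Coat Drive 14 > Tree Plant 12 > Tutoring 11 > Food Bank 7 > Shelter 4.
Give Meals 190 to hit its cap of 190 → 440 left.
Give Blood Drive 170 to hit its cap of 170 → 270 left.
Cleanup: +80 to 80 (cap) → 190 left.
Give Coat Drive 180 to hit its cap of 180 → 10 left.
Tree Plant: +10 (room for 50) → 10. Pool exhausted.
Total = 14×180 + 24×80 + 30×190 + 25×170 + 12×10 = 14510.

14510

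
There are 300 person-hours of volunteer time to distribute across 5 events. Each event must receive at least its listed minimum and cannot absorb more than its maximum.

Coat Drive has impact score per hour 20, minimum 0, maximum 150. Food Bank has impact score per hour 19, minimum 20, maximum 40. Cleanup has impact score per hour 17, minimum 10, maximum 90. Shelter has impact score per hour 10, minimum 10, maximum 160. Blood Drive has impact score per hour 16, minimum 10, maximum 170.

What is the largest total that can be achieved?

5550

Meeting every minimum uses 0+20+10+10+10 = 50 person-hours, leaving 250.
Rank by impact score per hour: Coat Drive 20 > Food Bank 19 > Cleanup 17 > Blood Drive 16 > Shelter 10.
Coat Drive takes 150 more to reach its cap of 150 — 100 left.
Give Food Bank 20 more to hit its cap of 40 — 80 left.
Give Cleanup 80 more to hit its cap of 90 — 0 left.
Total = 20×150 + 19×40 + 17×90 + 10×10 + 16×10 = 5550.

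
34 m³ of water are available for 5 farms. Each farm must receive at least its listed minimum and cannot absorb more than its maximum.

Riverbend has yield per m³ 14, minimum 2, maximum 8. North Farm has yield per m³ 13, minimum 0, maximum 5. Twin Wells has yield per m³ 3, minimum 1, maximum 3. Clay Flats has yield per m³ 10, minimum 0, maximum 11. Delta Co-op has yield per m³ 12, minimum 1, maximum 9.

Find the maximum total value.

398

Meeting every minimum uses 2+0+1+0+1 = 4 m³, leaving 30.
Order the farms by yield per m³: Riverbend 14 > North Farm 13 > Delta Co-op 12 > Clay Flats 10 > Twin Wells 3.
Give Riverbend 6 more to hit its cap of 8 ; 24 left.
North Farm: +5 to 5 (cap) ; 19 left.
Delta Co-op takes 8 more to reach its cap of 9 ; 11 left.
Clay Flats takes 11 more to reach its cap of 11 ; 0 left.
Total = 14×8 + 13×5 + 3×1 + 10×11 + 12×9 = 398.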